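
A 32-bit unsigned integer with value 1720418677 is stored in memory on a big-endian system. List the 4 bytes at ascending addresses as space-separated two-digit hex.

1720418677 in hexadecimal, padded to 32 bits, is 0x668B8175.
Split into bytes (most-significant first): 66 8B 81 75.
Big-endian stores the most-significant byte at the lowest address.
So the memory order matches the most-significant-first order: 66 8B 81 75.

66 8B 81 75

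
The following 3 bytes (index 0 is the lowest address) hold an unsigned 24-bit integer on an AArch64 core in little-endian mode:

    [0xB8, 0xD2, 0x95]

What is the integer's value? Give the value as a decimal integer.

9818808

In little-endian order the low byte comes first in memory.
Reassemble most-significant byte first: 95 D2 B8 → 0x95D2B8.
0x95D2B8 = 9818808.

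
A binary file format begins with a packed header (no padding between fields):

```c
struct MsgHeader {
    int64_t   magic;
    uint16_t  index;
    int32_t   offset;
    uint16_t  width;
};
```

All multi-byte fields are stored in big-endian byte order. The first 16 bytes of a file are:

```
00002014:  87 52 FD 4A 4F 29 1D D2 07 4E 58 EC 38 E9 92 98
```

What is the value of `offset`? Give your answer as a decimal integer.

`offset` follows `magic` (8 B), `index` (2 B), so it starts at offset 8 + 2 = 10 and occupies 4 bytes.
Bytes at offsets 10..13: 58 EC 38 E9.
Big-endian: lowest address holds the most-significant byte.
The bytes are already most-significant first: 0x58EC38E9.
0x58EC38E9 = 1491876073.

1491876073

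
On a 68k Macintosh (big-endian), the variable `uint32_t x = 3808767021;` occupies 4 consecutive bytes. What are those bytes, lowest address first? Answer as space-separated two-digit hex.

E3 05 2C 2D

3808767021 in hexadecimal, padded to 32 bits, is 0xE3052C2D.
Split into bytes (most-significant first): E3 05 2C 2D.
Big-endian stores the most-significant byte at the lowest address.
So the memory order matches the most-significant-first order: E3 05 2C 2D.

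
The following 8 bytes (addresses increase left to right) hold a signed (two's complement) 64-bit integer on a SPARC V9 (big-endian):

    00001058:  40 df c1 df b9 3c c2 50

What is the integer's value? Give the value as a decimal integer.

4674668104863498832

Big-endian stores the most-significant byte at the lowest address.
The bytes are already most-significant first: 0x40DFC1DFB93CC250.
0x40DFC1DFB93CC250 = 4674668104863498832.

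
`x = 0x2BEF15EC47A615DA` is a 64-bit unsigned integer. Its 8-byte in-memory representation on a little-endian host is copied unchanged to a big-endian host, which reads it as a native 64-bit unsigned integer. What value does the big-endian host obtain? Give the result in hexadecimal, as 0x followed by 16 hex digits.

Stored little-endian, the bytes at ascending addresses are DA 15 A6 47 EC 15 EF 2B.
Read back as big-endian, the last byte is least significant, giving 0xDA15A647EC15EF2B.

0xDA15A647EC15EF2B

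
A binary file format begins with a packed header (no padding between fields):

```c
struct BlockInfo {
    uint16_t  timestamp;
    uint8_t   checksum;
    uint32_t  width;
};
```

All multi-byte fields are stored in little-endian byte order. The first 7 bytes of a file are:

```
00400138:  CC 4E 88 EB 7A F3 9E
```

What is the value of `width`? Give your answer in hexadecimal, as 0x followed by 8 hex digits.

`width` follows `timestamp` (2 B), `checksum` (1 B), so it starts at offset 2 + 1 = 3 and occupies 4 bytes.
Bytes at offsets 3..6: EB 7A F3 9E.
In little-endian order the low byte comes first in memory.
Reassemble most-significant byte first: 9E F3 7A EB → 0x9EF37AEB.

0x9EF37AEB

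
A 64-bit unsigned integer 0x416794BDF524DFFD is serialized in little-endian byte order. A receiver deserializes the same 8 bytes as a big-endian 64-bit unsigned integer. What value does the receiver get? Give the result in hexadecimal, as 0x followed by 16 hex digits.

Stored little-endian, the bytes at ascending addresses are FD DF 24 F5 BD 94 67 41.
Read back as big-endian, the last byte is least significant, giving 0xFDDF24F5BD946741.

0xFDDF24F5BD946741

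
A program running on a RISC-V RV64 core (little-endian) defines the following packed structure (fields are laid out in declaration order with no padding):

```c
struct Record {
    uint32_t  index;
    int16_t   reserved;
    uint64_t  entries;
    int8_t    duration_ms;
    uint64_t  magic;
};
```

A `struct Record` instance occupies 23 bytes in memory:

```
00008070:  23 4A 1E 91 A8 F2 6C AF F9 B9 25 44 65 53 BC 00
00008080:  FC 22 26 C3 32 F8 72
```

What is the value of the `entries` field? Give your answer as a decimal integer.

`entries` follows `index` (4 B), `reserved` (2 B), so it starts at offset 4 + 2 = 6 and occupies 8 bytes.
Bytes at offsets 6..13: 6C AF F9 B9 25 44 65 53.
Little-endian stores the least-significant byte at the lowest address.
Reassemble most-significant byte first: 53 65 44 25 B9 F9 AF 6C → 0x53654425B9F9AF6C.
0x53654425B9F9AF6C = 6009284206620421996.

6009284206620421996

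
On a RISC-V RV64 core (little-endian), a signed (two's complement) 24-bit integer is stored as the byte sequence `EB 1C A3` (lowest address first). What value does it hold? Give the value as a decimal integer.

-6087445

Little-endian: lowest address holds the least-significant byte.
Reassemble most-significant byte first: A3 1C EB → 0xA31CEB.
Top bit is set, so as a signed 24-bit value this is 0xA31CEB − 2^24 = -6087445.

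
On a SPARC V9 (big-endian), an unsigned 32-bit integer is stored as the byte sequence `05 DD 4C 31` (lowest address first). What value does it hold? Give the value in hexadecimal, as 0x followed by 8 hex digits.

0x05DD4C31

Big-endian stores the most-significant byte at the lowest address.
The bytes are already most-significant first: 0x05DD4C31.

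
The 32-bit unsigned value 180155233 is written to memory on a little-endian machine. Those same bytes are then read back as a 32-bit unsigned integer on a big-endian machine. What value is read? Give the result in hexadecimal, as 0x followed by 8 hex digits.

180155233 in 32-bit hexadecimal is 0x0ABCF361.
Stored little-endian, the bytes at ascending addresses are 61 F3 BC 0A.
Read back as big-endian, the last byte is least significant, giving 0x61F3BC0A.

0x61F3BC0A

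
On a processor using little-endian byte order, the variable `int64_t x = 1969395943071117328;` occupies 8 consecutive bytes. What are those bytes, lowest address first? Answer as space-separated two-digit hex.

1969395943071117328 in hexadecimal, padded to 64 bits, is 0x1B54B32D08D97010.
Split into bytes (most-significant first): 1B 54 B3 2D 08 D9 70 10.
Little-endian stores the least-significant byte at the lowest address.
So at ascending addresses the bytes are 10 70 D9 08 2D B3 54 1B.

10 70 D9 08 2D B3 54 1B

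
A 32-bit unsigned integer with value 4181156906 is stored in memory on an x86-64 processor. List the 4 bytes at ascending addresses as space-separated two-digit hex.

2A 64 37 F9

4181156906 in hexadecimal, padded to 32 bits, is 0xF937642A.
Split into bytes (most-significant first): F9 37 64 2A.
Little-endian: lowest address holds the least-significant byte.
So at ascending addresses the bytes are 2A 64 37 F9.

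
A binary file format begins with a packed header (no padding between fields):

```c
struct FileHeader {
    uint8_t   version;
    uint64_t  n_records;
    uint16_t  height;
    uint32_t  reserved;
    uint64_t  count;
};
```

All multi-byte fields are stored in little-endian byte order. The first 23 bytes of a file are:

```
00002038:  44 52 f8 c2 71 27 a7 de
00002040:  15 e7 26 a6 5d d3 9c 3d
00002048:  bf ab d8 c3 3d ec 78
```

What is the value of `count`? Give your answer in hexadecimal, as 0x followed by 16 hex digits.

`count` follows `version` (1 B), `n_records` (8 B), `height` (2 B), `reserved` (4 B), so it starts at offset 1 + 8 + 2 + 4 = 15 and occupies 8 bytes.
Bytes at offsets 15..22: 3D BF AB D8 C3 3D EC 78.
In little-endian order the low byte comes first in memory.
Reassemble most-significant byte first: 78 EC 3D C3 D8 AB BF 3D → 0x78EC3DC3D8ABBF3D.

0x78EC3DC3D8ABBF3D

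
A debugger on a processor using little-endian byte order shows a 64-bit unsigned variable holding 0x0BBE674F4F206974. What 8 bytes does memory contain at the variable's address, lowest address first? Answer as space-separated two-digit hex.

Split into bytes (most-significant first): 0B BE 67 4F 4F 20 69 74.
Little-endian: lowest address holds the least-significant byte.
So at ascending addresses the bytes are 74 69 20 4F 4F 67 BE 0B.

74 69 20 4F 4F 67 BE 0B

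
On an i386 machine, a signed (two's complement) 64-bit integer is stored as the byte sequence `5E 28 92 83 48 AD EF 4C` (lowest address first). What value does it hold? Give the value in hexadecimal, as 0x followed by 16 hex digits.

Little-endian: lowest address holds the least-significant byte.
Reassemble most-significant byte first: 4C EF AD 48 83 92 28 5E → 0x4CEFAD488392285E.

0x4CEFAD488392285E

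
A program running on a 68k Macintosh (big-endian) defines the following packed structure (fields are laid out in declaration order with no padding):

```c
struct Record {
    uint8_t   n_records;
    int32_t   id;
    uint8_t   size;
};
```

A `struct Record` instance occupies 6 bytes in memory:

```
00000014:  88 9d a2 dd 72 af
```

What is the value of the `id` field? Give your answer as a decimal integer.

`id` follows `n_records` (1 byte), so it starts at byte offset 1 and occupies 4 bytes.
Bytes at offsets 1..4: 9D A2 DD 72.
In big-endian order the high byte comes first in memory.
The bytes are already most-significant first: 0x9DA2DD72.
Top bit is set, so as a signed 32-bit value this is 0x9DA2DD72 − 2^32 = -1650270862.

-1650270862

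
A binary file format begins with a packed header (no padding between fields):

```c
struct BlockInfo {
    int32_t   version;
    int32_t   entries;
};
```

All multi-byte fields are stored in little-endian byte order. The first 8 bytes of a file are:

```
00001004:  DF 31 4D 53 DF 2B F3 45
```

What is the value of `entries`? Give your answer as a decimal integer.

`entries` follows `version` (4 bytes), so it starts at byte offset 4 and occupies 4 bytes.
Bytes at offsets 4..7: DF 2B F3 45.
Little-endian stores the least-significant byte at the lowest address.
Reassemble most-significant byte first: 45 F3 2B DF → 0x45F32BDF.
0x45F32BDF = 1173564383.

1173564383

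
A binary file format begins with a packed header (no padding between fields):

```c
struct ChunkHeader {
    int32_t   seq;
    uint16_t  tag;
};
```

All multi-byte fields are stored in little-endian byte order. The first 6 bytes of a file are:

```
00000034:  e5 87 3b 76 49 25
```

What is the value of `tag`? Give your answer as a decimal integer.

`tag` follows `seq` (4 bytes), so it starts at byte offset 4 and occupies 2 bytes.
Bytes at offsets 4..5: 49 25.
In little-endian order the low byte comes first in memory.
Reassemble most-significant byte first: 25 49 → 0x2549.
0x2549 = 9545.

9545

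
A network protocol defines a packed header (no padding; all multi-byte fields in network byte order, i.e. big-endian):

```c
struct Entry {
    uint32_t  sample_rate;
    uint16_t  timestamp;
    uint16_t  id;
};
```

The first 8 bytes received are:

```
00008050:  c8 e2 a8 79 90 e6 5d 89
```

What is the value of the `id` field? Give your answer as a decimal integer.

23945

`id` follows `sample_rate` (4 B), `timestamp` (2 B), so it starts at offset 4 + 2 = 6 and occupies 2 bytes.
Bytes at offsets 6..7: 5D 89.
Big-endian: lowest address holds the most-significant byte.
The bytes are already most-significant first: 0x5D89.
0x5D89 = 23945.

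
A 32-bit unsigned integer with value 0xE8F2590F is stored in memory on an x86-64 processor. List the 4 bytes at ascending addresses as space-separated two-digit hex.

0F 59 F2 E8

Split into bytes (most-significant first): E8 F2 59 0F.
In little-endian order the low byte comes first in memory.
So at ascending addresses the bytes are 0F 59 F2 E8.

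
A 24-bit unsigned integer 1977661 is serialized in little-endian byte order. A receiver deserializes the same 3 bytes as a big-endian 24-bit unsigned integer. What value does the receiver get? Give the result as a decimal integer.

4009246

1977661 in 24-bit hexadecimal is 0x1E2D3D.
Stored little-endian, the bytes at ascending addresses are 3D 2D 1E.
Read back as big-endian, the last byte is least significant, giving 0x3D2D1E.
0x3D2D1E = 4009246.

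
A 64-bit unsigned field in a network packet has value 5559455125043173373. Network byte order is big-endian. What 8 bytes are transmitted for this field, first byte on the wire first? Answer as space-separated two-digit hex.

4D 27 26 FB 20 EC 57 FD

5559455125043173373 in hexadecimal, padded to 64 bits, is 0x4D2726FB20EC57FD.
Split into bytes (most-significant first): 4D 27 26 FB 20 EC 57 FD.
Big-endian: lowest address holds the most-significant byte.
So the memory order matches the most-significant-first order: 4D 27 26 FB 20 EC 57 FD.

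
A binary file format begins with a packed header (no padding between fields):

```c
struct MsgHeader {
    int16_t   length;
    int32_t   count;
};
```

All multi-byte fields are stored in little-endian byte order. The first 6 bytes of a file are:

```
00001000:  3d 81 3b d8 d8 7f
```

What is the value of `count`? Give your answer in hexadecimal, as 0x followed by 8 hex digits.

`count` follows `length` (2 bytes), so it starts at byte offset 2 and occupies 4 bytes.
Bytes at offsets 2..5: 3B D8 D8 7F.
Little-endian: lowest address holds the least-significant byte.
Reassemble most-significant byte first: 7F D8 D8 3B → 0x7FD8D83B.

0x7FD8D83B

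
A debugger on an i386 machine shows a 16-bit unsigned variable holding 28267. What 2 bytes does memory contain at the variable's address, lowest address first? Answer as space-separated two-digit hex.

6B 6E

28267 in hexadecimal, padded to 16 bits, is 0x6E6B.
Split into bytes (most-significant first): 6E 6B.
In little-endian order the low byte comes first in memory.
So at ascending addresses the bytes are 6B 6E.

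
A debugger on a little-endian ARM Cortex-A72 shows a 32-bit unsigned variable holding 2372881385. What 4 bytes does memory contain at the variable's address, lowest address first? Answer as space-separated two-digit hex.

E9 4B 6F 8D

2372881385 in hexadecimal, padded to 32 bits, is 0x8D6F4BE9.
Split into bytes (most-significant first): 8D 6F 4B E9.
Little-endian: lowest address holds the least-significant byte.
So at ascending addresses the bytes are E9 4B 6F 8D.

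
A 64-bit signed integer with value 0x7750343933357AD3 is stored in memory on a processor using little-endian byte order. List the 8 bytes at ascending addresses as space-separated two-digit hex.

D3 7A 35 33 39 34 50 77

Split into bytes (most-significant first): 77 50 34 39 33 35 7A D3.
In little-endian order the low byte comes first in memory.
So at ascending addresses the bytes are D3 7A 35 33 39 34 50 77.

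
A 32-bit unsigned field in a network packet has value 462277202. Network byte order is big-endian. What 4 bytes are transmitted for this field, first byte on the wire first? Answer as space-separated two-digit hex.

1B 8D CA 52

462277202 in hexadecimal, padded to 32 bits, is 0x1B8DCA52.
Split into bytes (most-significant first): 1B 8D CA 52.
Big-endian: lowest address holds the most-significant byte.
So the memory order matches the most-significant-first order: 1B 8D CA 52.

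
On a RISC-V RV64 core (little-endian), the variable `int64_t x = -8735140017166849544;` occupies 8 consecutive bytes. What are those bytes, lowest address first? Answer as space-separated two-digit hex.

F8 69 78 65 6F 8C C6 86

Two's complement of -8735140017166849544 in 64 bits: 8735140017166849544 = 0x793973909A879608; invert → 0x86C68C6F657869F7; add 1 → 0x86C68C6F657869F8.
Split into bytes (most-significant first): 86 C6 8C 6F 65 78 69 F8.
Little-endian stores the least-significant byte at the lowest address.
So at ascending addresses the bytes are F8 69 78 65 6F 8C C6 86.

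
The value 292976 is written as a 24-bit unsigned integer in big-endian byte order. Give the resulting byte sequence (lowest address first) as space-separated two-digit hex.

292976 in hexadecimal, padded to 24 bits, is 0x047870.
Split into bytes (most-significant first): 04 78 70.
In big-endian order the high byte comes first in memory.
So the memory order matches the most-significant-first order: 04 78 70.

04 78 70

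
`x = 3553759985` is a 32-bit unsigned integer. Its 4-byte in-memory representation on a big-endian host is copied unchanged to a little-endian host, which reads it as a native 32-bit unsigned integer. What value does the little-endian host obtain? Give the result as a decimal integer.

3553759985 in 32-bit hexadecimal is 0xD3D212F1.
Stored big-endian, the bytes at ascending addresses are D3 D2 12 F1.
Read back as little-endian, the first byte is least significant, giving 0xF112D2D3.
0xF112D2D3 = 4044542675.

4044542675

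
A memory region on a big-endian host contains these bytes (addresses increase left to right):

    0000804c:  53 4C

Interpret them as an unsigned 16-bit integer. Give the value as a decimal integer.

Big-endian: lowest address holds the most-significant byte.
The bytes are already most-significant first: 0x534C.
0x534C = 21324.

21324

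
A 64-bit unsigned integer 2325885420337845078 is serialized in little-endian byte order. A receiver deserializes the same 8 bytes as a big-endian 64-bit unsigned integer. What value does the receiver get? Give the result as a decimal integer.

6220455678586406688

2325885420337845078 in 64-bit hexadecimal is 0x204734777B7F5356.
Stored little-endian, the bytes at ascending addresses are 56 53 7F 7B 77 34 47 20.
Read back as big-endian, the last byte is least significant, giving 0x56537F7B77344720.
0x56537F7B77344720 = 6220455678586406688.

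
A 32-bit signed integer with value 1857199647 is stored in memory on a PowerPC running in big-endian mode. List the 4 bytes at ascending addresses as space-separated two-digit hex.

6E B2 9E 1F

1857199647 in hexadecimal, padded to 32 bits, is 0x6EB29E1F.
Split into bytes (most-significant first): 6E B2 9E 1F.
Big-endian: lowest address holds the most-significant byte.
So the memory order matches the most-significant-first order: 6E B2 9E 1F.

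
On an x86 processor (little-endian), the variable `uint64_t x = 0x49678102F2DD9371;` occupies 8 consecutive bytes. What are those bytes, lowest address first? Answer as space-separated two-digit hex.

71 93 DD F2 02 81 67 49

Split into bytes (most-significant first): 49 67 81 02 F2 DD 93 71.
Little-endian stores the least-significant byte at the lowest address.
So at ascending addresses the bytes are 71 93 DD F2 02 81 67 49.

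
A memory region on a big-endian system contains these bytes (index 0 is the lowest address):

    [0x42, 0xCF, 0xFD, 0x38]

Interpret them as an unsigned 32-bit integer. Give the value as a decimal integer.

1120927032

Big-endian: lowest address holds the most-significant byte.
The bytes are already most-significant first: 0x42CFFD38.
0x42CFFD38 = 1120927032.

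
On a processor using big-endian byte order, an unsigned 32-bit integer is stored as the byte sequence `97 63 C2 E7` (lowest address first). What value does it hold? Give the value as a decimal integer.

2539897575

Big-endian: lowest address holds the most-significant byte.
The bytes are already most-significant first: 0x9763C2E7.
0x9763C2E7 = 2539897575.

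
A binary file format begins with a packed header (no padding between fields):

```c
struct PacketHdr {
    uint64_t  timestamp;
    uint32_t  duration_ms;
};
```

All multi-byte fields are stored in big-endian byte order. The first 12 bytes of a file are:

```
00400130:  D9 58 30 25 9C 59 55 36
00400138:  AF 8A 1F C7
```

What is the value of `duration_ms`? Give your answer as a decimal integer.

2945064903

`duration_ms` follows `timestamp` (8 bytes), so it starts at byte offset 8 and occupies 4 bytes.
Bytes at offsets 8..11: AF 8A 1F C7.
Big-endian: lowest address holds the most-significant byte.
The bytes are already most-significant first: 0xAF8A1FC7.
0xAF8A1FC7 = 2945064903.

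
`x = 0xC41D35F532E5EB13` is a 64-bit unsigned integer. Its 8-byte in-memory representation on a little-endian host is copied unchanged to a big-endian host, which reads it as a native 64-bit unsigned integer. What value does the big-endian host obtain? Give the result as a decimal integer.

Stored little-endian, the bytes at ascending addresses are 13 EB E5 32 F5 35 1D C4.
Read back as big-endian, the last byte is least significant, giving 0x13EBE532F5351DC4.
0x13EBE532F5351DC4 = 1435492913272659396.

1435492913272659396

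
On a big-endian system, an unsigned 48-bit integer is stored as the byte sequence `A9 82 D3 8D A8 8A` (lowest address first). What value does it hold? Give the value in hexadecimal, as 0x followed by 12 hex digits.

In big-endian order the high byte comes first in memory.
The bytes are already most-significant first: 0xA982D38DA88A.

0xA982D38DA88A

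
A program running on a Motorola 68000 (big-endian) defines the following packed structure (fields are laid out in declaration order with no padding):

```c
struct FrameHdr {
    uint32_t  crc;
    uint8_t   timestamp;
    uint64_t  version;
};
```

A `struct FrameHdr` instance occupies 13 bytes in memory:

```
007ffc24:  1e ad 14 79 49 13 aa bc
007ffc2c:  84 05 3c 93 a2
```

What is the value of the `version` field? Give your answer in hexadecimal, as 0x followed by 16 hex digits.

0x13AABC84053C93A2

`version` follows `crc` (4 B), `timestamp` (1 B), so it starts at offset 4 + 1 = 5 and occupies 8 bytes.
Bytes at offsets 5..12: 13 AA BC 84 05 3C 93 A2.
Big-endian: lowest address holds the most-significant byte.
The bytes are already most-significant first: 0x13AABC84053C93A2.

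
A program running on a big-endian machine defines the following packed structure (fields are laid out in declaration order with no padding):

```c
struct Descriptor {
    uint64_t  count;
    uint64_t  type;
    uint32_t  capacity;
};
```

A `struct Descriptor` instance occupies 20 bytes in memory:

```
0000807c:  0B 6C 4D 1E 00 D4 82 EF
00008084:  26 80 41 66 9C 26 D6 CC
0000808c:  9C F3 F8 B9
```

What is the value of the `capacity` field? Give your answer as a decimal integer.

2633234617

`capacity` follows `count` (8 B), `type` (8 B), so it starts at offset 8 + 8 = 16 and occupies 4 bytes.
Bytes at offsets 16..19: 9C F3 F8 B9.
Big-endian: lowest address holds the most-significant byte.
The bytes are already most-significant first: 0x9CF3F8B9.
0x9CF3F8B9 = 2633234617.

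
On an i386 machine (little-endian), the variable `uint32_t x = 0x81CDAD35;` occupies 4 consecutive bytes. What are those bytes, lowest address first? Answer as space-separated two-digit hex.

35 AD CD 81

Split into bytes (most-significant first): 81 CD AD 35.
Little-endian: lowest address holds the least-significant byte.
So at ascending addresses the bytes are 35 AD CD 81.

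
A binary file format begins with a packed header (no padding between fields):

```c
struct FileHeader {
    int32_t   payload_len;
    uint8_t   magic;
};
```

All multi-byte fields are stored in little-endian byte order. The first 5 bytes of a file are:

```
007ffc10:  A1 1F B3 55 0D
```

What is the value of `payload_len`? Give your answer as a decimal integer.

`payload_len` is the first field, at byte offset 0, occupying 4 bytes.
Bytes at offsets 0..3: A1 1F B3 55.
Little-endian stores the least-significant byte at the lowest address.
Reassemble most-significant byte first: 55 B3 1F A1 → 0x55B31FA1.
0x55B31FA1 = 1437802401.

1437802401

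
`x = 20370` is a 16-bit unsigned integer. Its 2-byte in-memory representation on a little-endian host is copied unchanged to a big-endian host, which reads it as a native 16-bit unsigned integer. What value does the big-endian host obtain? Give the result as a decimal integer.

37455

20370 in 16-bit hexadecimal is 0x4F92.
Stored little-endian, the bytes at ascending addresses are 92 4F.
Read back as big-endian, the last byte is least significant, giving 0x924F.
0x924F = 37455.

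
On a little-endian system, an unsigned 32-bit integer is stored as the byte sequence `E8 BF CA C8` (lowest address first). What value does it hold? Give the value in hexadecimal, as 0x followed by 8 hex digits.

0xC8CABFE8

Little-endian: lowest address holds the least-significant byte.
Reassemble most-significant byte first: C8 CA BF E8 → 0xC8CABFE8.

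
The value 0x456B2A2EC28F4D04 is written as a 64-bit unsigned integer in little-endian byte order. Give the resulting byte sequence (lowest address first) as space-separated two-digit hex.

04 4D 8F C2 2E 2A 6B 45

Split into bytes (most-significant first): 45 6B 2A 2E C2 8F 4D 04.
Little-endian: lowest address holds the least-significant byte.
So at ascending addresses the bytes are 04 4D 8F C2 2E 2A 6B 45.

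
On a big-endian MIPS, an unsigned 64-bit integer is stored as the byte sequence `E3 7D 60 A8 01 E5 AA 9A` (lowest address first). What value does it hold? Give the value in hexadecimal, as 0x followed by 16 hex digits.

0xE37D60A801E5AA9A

In big-endian order the high byte comes first in memory.
The bytes are already most-significant first: 0xE37D60A801E5AA9A.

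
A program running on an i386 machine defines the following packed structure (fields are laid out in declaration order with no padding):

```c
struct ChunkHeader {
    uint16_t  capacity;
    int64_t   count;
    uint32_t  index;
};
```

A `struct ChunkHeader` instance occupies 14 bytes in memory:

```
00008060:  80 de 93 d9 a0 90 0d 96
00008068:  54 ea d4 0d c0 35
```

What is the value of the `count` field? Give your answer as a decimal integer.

`count` follows `capacity` (2 bytes), so it starts at byte offset 2 and occupies 8 bytes.
Bytes at offsets 2..9: 93 D9 A0 90 0D 96 54 EA.
Little-endian stores the least-significant byte at the lowest address.
Reassemble most-significant byte first: EA 54 96 0D 90 A0 D9 93 → 0xEA54960D90A0D993.
Top bit is set, so as a signed 64-bit value this is 0xEA54960D90A0D993 − 2^64 = -1561458185785517677.

-1561458185785517677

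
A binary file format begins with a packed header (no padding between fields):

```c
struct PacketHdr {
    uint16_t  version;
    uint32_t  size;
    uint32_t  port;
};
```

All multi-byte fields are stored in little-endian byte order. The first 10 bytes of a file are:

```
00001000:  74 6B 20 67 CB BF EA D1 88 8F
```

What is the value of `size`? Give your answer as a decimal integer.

`size` follows `version` (2 bytes), so it starts at byte offset 2 and occupies 4 bytes.
Bytes at offsets 2..5: 20 67 CB BF.
Little-endian: lowest address holds the least-significant byte.
Reassemble most-significant byte first: BF CB 67 20 → 0xBFCB6720.
0xBFCB6720 = 3217778464.

3217778464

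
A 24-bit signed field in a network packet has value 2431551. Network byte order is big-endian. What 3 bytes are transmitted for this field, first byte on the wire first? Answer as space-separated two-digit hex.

25 1A 3F

2431551 in hexadecimal, padded to 24 bits, is 0x251A3F.
Split into bytes (most-significant first): 25 1A 3F.
Big-endian stores the most-significant byte at the lowest address.
So the memory order matches the most-significant-first order: 25 1A 3F.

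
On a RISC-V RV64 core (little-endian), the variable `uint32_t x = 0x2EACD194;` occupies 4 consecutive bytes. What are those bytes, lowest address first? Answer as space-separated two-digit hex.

94 D1 AC 2E

Split into bytes (most-significant first): 2E AC D1 94.
Little-endian: lowest address holds the least-significant byte.
So at ascending addresses the bytes are 94 D1 AC 2E.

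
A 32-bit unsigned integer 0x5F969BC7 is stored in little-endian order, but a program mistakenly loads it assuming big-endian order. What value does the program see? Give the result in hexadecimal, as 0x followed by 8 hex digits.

0xC79B965F

Stored little-endian, the bytes at ascending addresses are C7 9B 96 5F.
Read back as big-endian, the last byte is least significant, giving 0xC79B965F.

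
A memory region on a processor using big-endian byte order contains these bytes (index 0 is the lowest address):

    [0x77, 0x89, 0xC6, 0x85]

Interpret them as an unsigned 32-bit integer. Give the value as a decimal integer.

Big-endian stores the most-significant byte at the lowest address.
The bytes are already most-significant first: 0x7789C685.
0x7789C685 = 2005517957.

2005517957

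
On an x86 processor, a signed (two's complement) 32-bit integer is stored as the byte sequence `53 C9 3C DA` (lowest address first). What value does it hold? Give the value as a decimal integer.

Little-endian: lowest address holds the least-significant byte.
Reassemble most-significant byte first: DA 3C C9 53 → 0xDA3CC953.
Top bit is set, so as a signed 32-bit value this is 0xDA3CC953 − 2^32 = -633550509.

-633550509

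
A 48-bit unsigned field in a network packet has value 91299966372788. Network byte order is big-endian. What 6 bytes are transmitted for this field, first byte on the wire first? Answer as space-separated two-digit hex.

91299966372788 in hexadecimal, padded to 48 bits, is 0x53096E104BB4.
Split into bytes (most-significant first): 53 09 6E 10 4B B4.
Big-endian stores the most-significant byte at the lowest address.
So the memory order matches the most-significant-first order: 53 09 6E 10 4B B4.

53 09 6E 10 4B B4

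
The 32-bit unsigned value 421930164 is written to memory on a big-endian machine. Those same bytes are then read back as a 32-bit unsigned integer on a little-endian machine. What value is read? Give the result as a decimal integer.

3022267929

421930164 in 32-bit hexadecimal is 0x192624B4.
Stored big-endian, the bytes at ascending addresses are 19 26 24 B4.
Read back as little-endian, the first byte is least significant, giving 0xB4242619.
0xB4242619 = 3022267929.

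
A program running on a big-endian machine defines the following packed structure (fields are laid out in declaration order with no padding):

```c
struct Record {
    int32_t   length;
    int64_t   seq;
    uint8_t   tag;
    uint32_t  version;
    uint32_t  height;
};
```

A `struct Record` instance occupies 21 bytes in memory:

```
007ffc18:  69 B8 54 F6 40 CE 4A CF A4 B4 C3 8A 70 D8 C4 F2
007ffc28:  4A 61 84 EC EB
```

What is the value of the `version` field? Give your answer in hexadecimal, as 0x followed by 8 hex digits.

`version` follows `length` (4 B), `seq` (8 B), `tag` (1 B), so it starts at offset 4 + 8 + 1 = 13 and occupies 4 bytes.
Bytes at offsets 13..16: D8 C4 F2 4A.
Big-endian stores the most-significant byte at the lowest address.
The bytes are already most-significant first: 0xD8C4F24A.

0xD8C4F24A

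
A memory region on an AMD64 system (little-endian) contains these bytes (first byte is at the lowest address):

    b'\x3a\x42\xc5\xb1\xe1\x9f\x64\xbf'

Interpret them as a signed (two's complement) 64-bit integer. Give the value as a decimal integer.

-4655420323095297478

Little-endian: lowest address holds the least-significant byte.
Reassemble most-significant byte first: BF 64 9F E1 B1 C5 42 3A → 0xBF649FE1B1C5423A.
Top bit is set, so as a signed 64-bit value this is 0xBF649FE1B1C5423A − 2^64 = -4655420323095297478.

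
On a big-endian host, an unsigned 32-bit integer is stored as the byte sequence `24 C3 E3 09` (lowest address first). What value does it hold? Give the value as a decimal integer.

Big-endian: lowest address holds the most-significant byte.
The bytes are already most-significant first: 0x24C3E309.
0x24C3E309 = 616817417.

616817417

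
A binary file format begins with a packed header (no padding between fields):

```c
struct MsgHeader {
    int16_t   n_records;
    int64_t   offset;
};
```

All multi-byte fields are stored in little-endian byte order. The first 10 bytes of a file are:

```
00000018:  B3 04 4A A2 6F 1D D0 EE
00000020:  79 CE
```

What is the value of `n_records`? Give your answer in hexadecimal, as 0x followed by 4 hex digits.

0x04B3

`n_records` is the first field, at byte offset 0, occupying 2 bytes.
Bytes at offsets 0..1: B3 04.
Little-endian stores the least-significant byte at the lowest address.
Reassemble most-significant byte first: 04 B3 → 0x04B3.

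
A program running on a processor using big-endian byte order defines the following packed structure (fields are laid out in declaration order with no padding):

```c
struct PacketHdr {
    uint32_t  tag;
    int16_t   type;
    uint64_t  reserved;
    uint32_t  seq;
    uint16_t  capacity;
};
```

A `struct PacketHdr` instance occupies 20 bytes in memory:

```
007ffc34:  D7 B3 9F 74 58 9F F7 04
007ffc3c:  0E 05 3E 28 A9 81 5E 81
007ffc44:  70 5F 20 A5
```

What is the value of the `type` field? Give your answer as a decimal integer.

`type` follows `tag` (4 bytes), so it starts at byte offset 4 and occupies 2 bytes.
Bytes at offsets 4..5: 58 9F.
Big-endian: lowest address holds the most-significant byte.
The bytes are already most-significant first: 0x589F.
0x589F = 22687.

22687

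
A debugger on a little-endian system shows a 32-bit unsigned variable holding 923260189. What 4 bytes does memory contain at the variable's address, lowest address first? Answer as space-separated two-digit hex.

1D D5 07 37

923260189 in hexadecimal, padded to 32 bits, is 0x3707D51D.
Split into bytes (most-significant first): 37 07 D5 1D.
In little-endian order the low byte comes first in memory.
So at ascending addresses the bytes are 1D D5 07 37.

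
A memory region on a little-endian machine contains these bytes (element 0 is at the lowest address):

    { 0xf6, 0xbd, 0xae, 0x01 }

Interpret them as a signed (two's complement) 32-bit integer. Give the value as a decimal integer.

Little-endian stores the least-significant byte at the lowest address.
Reassemble most-significant byte first: 01 AE BD F6 → 0x01AEBDF6.
0x01AEBDF6 = 28229110.

28229110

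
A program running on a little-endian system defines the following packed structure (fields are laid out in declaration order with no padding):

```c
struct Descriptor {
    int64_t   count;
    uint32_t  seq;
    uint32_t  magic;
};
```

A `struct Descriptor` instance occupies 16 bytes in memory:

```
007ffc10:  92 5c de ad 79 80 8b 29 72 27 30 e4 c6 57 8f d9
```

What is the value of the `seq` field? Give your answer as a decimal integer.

3828361074

`seq` follows `count` (8 bytes), so it starts at byte offset 8 and occupies 4 bytes.
Bytes at offsets 8..11: 72 27 30 E4.
Little-endian stores the least-significant byte at the lowest address.
Reassemble most-significant byte first: E4 30 27 72 → 0xE4302772.
0xE4302772 = 3828361074.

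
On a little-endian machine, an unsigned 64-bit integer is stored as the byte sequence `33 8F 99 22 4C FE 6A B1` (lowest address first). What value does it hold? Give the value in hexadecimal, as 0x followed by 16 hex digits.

Little-endian: lowest address holds the least-significant byte.
Reassemble most-significant byte first: B1 6A FE 4C 22 99 8F 33 → 0xB16AFE4C22998F33.

0xB16AFE4C22998F33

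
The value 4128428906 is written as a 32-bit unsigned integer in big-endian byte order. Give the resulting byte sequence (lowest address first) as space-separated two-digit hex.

4128428906 in hexadecimal, padded to 32 bits, is 0xF612D36A.
Split into bytes (most-significant first): F6 12 D3 6A.
Big-endian: lowest address holds the most-significant byte.
So the memory order matches the most-significant-first order: F6 12 D3 6A.

F6 12 D3 6A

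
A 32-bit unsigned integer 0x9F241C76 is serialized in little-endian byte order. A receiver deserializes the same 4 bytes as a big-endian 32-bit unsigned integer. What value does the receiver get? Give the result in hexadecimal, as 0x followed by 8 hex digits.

Stored little-endian, the bytes at ascending addresses are 76 1C 24 9F.
Read back as big-endian, the last byte is least significant, giving 0x761C249F.

0x761C249F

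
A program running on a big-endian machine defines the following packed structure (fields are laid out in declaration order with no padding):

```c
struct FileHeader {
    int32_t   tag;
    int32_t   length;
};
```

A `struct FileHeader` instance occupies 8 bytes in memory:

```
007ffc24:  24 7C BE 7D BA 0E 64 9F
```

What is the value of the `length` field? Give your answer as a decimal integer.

`length` follows `tag` (4 bytes), so it starts at byte offset 4 and occupies 4 bytes.
Bytes at offsets 4..7: BA 0E 64 9F.
Big-endian stores the most-significant byte at the lowest address.
The bytes are already most-significant first: 0xBA0E649F.
Top bit is set, so as a signed 32-bit value this is 0xBA0E649F − 2^32 = -1173461857.

-1173461857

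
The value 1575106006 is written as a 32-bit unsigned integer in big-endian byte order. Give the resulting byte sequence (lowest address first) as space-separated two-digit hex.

5D E2 35 D6

1575106006 in hexadecimal, padded to 32 bits, is 0x5DE235D6.
Split into bytes (most-significant first): 5D E2 35 D6.
Big-endian: lowest address holds the most-significant byte.
So the memory order matches the most-significant-first order: 5D E2 35 D6.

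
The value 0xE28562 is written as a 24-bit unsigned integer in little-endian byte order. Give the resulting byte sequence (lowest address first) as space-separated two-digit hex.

Split into bytes (most-significant first): E2 85 62.
Little-endian stores the least-significant byte at the lowest address.
So at ascending addresses the bytes are 62 85 E2.

62 85 E2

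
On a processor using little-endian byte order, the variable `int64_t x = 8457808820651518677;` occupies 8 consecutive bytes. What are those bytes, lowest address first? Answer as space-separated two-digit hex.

D5 6A 19 9D 4F 2C 60 75

8457808820651518677 in hexadecimal, padded to 64 bits, is 0x75602C4F9D196AD5.
Split into bytes (most-significant first): 75 60 2C 4F 9D 19 6A D5.
Little-endian stores the least-significant byte at the lowest address.
So at ascending addresses the bytes are D5 6A 19 9D 4F 2C 60 75.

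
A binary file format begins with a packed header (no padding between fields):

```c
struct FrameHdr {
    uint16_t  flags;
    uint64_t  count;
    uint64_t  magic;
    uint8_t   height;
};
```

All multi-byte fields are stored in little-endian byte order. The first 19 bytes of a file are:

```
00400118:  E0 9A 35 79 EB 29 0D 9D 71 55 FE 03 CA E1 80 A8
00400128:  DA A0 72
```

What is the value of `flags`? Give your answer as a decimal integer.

`flags` is the first field, at byte offset 0, occupying 2 bytes.
Bytes at offsets 0..1: E0 9A.
In little-endian order the low byte comes first in memory.
Reassemble most-significant byte first: 9A E0 → 0x9AE0.
0x9AE0 = 39648.

39648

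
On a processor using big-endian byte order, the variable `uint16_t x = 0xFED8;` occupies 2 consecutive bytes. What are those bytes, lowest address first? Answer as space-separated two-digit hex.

FE D8

Split into bytes (most-significant first): FE D8.
Big-endian: lowest address holds the most-significant byte.
So the memory order matches the most-significant-first order: FE D8.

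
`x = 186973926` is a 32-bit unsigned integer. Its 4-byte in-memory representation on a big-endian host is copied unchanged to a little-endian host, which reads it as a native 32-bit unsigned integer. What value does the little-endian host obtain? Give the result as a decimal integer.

186973926 in 32-bit hexadecimal is 0x0B24FEE6.
Stored big-endian, the bytes at ascending addresses are 0B 24 FE E6.
Read back as little-endian, the first byte is least significant, giving 0xE6FE240B.
0xE6FE240B = 3875415051.

3875415051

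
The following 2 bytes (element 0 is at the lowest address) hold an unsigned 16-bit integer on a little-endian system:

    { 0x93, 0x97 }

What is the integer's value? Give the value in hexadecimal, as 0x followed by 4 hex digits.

Little-endian stores the least-significant byte at the lowest address.
Reassemble most-significant byte first: 97 93 → 0x9793.

0x9793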